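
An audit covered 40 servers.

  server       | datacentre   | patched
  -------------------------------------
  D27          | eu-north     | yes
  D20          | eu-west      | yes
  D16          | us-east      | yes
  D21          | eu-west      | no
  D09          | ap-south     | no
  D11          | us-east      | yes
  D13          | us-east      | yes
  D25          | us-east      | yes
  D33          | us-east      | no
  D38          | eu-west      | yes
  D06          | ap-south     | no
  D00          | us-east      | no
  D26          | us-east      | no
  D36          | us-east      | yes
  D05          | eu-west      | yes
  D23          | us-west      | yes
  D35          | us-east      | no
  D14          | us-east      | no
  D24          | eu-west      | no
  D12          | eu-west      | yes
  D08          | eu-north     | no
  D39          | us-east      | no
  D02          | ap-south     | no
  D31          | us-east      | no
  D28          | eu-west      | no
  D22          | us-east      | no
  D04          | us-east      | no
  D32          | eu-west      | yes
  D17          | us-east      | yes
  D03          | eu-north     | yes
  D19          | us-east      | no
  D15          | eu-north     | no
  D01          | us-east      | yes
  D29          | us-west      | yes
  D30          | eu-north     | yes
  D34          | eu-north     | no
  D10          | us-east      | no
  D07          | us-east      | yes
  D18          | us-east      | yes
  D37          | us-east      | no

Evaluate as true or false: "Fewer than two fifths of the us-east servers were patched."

False

The determiner here denotes the relation: |A ∩ B| / |A| < 2/5.
|A| = 21, |A ∩ B| = 9, |A ∖ B| = 12.
|A ∩ B|/|A| = 9/21, so the statement is false.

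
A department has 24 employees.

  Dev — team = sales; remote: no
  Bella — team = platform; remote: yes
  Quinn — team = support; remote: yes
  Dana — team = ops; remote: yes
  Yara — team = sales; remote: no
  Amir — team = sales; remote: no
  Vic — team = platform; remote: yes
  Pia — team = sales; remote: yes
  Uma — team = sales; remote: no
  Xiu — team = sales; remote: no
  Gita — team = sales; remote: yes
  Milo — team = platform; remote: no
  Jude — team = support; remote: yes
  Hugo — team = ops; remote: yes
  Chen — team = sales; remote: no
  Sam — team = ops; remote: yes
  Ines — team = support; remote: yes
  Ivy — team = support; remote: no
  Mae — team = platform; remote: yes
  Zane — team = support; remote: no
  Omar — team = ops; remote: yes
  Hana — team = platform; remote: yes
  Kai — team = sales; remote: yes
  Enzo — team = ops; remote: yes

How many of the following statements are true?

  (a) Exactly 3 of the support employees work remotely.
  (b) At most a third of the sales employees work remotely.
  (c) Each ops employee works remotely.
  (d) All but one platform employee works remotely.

4

(a) support: |A| = 5, |A ∩ B| = 3; needs |A ∩ B| = 3 — true.
(b) sales: |A| = 9, |A ∩ B| = 3; needs |A ∩ B| / |A| ≤ 1/3 — true.
(c) ops: |A| = 5, |A ∩ B| = 5; needs A ⊆ B, i.e. every element of A is in B (|A ∖ B| = 0) — true.
(d) platform: |A| = 5, |A ∩ B| = 4; needs |A ∖ B| = 1 — true.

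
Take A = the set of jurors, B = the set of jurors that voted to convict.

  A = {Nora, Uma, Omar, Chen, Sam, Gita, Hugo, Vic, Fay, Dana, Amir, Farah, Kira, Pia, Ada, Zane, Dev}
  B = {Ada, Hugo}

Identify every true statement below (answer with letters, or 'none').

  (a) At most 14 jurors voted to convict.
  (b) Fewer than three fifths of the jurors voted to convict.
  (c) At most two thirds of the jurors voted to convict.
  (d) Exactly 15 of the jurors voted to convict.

|A| = 17, |A ∩ B| = 2, |A ∖ B| = 15.
(a) |A ∩ B| ≤ 14: holds.
(b) |A ∩ B| / |A| < 3/5: holds.
(c) |A ∩ B| / |A| ≤ 2/3: holds.
(d) |A ∩ B| = 15: fails.

(a), (b), (c)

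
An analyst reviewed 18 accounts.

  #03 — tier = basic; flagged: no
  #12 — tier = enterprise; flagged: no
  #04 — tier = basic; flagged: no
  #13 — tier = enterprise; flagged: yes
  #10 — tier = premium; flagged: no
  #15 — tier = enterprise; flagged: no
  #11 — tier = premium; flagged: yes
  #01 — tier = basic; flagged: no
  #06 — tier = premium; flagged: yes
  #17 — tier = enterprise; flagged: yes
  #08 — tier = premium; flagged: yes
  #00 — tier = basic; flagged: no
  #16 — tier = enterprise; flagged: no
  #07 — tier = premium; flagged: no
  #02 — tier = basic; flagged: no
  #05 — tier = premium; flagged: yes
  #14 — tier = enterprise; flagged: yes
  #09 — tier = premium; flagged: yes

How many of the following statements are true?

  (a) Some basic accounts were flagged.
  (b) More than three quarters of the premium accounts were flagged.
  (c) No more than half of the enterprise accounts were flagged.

1

(a) basic: |A| = 5, |A ∩ B| = 0; needs A ∩ B ≠ ∅ (|A ∩ B| ≥ 1) — false.
(b) premium: |A| = 7, |A ∩ B| = 5; needs |A ∩ B| / |A| > 3/4 — false.
(c) enterprise: |A| = 6, |A ∩ B| = 3; needs |A ∩ B| ≤ |A ∖ B| — true.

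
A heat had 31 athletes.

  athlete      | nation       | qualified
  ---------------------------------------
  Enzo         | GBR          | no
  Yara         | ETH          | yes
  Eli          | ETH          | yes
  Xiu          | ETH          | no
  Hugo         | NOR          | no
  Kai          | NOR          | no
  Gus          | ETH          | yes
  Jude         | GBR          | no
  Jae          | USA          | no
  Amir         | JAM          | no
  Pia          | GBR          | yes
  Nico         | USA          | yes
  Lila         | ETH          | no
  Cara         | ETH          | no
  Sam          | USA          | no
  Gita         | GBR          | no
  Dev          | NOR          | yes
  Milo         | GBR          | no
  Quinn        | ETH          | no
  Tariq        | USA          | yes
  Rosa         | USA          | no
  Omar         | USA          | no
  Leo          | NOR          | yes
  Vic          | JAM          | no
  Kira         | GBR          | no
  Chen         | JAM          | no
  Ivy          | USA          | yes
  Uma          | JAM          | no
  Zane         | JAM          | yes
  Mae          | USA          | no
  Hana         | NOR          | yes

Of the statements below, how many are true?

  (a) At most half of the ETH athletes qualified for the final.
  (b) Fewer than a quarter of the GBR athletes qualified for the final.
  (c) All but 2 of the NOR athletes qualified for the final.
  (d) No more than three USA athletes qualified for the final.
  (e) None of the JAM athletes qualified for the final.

4

(a) ETH: |A| = 7, |A ∩ B| = 3; needs |A ∩ B| ≤ |A ∖ B| — true.
(b) GBR: |A| = 6, |A ∩ B| = 1; needs |A ∩ B| / |A| < 1/4 — true.
(c) NOR: |A| = 5, |A ∩ B| = 3; needs |A ∖ B| = 2 — true.
(d) USA: |A| = 8, |A ∩ B| = 3; needs |A ∩ B| ≤ 3 — true.
(e) JAM: |A| = 5, |A ∩ B| = 1; needs A ∩ B = ∅ (|A ∩ B| = 0) — false.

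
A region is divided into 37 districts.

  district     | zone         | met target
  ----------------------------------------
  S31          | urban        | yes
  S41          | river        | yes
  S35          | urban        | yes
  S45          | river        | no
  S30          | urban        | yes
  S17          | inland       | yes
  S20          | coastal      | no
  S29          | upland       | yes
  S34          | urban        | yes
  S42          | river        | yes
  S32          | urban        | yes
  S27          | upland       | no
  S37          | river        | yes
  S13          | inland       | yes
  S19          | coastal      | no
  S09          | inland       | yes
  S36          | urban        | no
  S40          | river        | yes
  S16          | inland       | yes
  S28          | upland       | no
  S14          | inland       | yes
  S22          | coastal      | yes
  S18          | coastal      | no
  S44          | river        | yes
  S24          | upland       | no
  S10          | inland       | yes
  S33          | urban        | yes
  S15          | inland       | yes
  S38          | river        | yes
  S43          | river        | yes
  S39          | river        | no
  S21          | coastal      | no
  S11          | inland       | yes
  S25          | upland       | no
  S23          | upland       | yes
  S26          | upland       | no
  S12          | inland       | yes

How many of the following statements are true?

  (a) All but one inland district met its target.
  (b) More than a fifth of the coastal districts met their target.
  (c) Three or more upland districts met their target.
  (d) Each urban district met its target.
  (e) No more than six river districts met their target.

(a) inland: |A| = 9, |A ∩ B| = 9; needs |A ∖ B| = 1 — false.
(b) coastal: |A| = 5, |A ∩ B| = 1; needs |A ∩ B| / |A| > 1/5 — false.
(c) upland: |A| = 7, |A ∩ B| = 2; needs |A ∩ B| ≥ 3 — false.
(d) urban: |A| = 7, |A ∩ B| = 6; needs A ⊆ B, i.e. every element of A is in B (|A ∖ B| = 0) — false.
(e) river: |A| = 9, |A ∩ B| = 7; needs |A ∩ B| ≤ 6 — false.

0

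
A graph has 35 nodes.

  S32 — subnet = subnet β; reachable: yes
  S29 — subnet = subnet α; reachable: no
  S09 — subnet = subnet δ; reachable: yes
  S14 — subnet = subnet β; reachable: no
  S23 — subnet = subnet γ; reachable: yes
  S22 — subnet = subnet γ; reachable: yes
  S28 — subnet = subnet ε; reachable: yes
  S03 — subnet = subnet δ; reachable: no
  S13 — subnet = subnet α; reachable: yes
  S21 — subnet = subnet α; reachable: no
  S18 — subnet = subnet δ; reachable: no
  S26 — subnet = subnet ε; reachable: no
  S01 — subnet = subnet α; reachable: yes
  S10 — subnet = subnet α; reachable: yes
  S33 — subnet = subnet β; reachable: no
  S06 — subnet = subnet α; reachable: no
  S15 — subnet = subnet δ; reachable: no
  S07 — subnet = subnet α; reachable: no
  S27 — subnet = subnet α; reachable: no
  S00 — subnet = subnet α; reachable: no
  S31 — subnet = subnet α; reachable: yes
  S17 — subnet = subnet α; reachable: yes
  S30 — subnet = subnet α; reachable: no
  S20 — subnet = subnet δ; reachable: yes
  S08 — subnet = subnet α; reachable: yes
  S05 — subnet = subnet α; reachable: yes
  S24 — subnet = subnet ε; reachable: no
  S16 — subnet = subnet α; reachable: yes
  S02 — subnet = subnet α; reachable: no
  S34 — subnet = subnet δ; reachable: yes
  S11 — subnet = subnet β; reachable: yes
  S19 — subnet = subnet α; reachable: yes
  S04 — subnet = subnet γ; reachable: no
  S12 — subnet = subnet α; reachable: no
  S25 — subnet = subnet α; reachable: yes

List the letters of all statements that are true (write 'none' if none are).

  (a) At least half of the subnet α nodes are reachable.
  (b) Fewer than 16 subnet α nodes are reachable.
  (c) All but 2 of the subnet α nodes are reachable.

(a), (b)

|A| = 19, |A ∩ B| = 10, |A ∖ B| = 9.
(a) |A ∩ B| ≥ |A ∖ B|: holds.
(b) |A ∩ B| < 16: holds.
(c) |A ∖ B| = 2: fails.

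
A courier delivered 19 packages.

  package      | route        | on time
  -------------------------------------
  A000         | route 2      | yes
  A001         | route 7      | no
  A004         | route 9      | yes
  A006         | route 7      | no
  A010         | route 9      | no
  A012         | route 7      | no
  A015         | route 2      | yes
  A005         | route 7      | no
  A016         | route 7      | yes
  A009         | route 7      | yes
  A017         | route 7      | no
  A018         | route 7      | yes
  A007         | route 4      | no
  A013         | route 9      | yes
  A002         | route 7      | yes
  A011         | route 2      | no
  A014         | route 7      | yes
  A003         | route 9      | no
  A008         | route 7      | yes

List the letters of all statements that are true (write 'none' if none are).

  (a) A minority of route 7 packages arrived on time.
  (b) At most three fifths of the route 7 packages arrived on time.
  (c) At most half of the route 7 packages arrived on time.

|A| = 11, |A ∩ B| = 6, |A ∖ B| = 5.
(a) |A ∩ B| < |A ∖ B|: fails.
(b) |A ∩ B| / |A| ≤ 3/5: holds.
(c) |A ∩ B| ≤ |A ∖ B|: fails.

(b)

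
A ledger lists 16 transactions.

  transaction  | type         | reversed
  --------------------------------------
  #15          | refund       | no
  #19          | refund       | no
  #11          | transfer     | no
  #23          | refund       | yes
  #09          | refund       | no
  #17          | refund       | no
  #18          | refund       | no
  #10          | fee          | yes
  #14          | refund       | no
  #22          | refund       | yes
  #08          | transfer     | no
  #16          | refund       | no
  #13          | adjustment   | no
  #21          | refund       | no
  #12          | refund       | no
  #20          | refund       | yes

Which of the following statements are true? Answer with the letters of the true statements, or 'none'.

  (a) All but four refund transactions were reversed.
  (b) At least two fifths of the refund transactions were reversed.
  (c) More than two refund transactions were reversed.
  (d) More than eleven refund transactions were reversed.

|A| = 12, |A ∩ B| = 3, |A ∖ B| = 9.
(a) |A ∖ B| = 4: fails.
(b) |A ∩ B| / |A| ≥ 2/5: fails.
(c) |A ∩ B| > 2: holds.
(d) |A ∩ B| > 11: fails.

(c)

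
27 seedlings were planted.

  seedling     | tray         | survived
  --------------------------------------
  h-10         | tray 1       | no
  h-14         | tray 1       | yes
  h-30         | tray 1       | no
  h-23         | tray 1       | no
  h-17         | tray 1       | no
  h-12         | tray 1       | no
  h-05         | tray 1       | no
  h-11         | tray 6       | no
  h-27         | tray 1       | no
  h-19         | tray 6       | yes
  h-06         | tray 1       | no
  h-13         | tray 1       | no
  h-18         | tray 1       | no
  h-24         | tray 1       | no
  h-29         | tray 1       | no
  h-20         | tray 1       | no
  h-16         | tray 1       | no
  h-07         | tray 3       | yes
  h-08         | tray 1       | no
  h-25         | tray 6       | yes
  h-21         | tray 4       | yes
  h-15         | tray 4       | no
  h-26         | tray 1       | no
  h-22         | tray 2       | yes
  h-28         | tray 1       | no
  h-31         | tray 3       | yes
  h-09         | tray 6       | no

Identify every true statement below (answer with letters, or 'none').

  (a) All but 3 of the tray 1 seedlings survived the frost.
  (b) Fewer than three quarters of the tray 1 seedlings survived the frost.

|A| = 18, |A ∩ B| = 1, |A ∖ B| = 17.
(a) |A ∖ B| = 3: fails.
(b) |A ∩ B| / |A| < 3/4: holds.

(b)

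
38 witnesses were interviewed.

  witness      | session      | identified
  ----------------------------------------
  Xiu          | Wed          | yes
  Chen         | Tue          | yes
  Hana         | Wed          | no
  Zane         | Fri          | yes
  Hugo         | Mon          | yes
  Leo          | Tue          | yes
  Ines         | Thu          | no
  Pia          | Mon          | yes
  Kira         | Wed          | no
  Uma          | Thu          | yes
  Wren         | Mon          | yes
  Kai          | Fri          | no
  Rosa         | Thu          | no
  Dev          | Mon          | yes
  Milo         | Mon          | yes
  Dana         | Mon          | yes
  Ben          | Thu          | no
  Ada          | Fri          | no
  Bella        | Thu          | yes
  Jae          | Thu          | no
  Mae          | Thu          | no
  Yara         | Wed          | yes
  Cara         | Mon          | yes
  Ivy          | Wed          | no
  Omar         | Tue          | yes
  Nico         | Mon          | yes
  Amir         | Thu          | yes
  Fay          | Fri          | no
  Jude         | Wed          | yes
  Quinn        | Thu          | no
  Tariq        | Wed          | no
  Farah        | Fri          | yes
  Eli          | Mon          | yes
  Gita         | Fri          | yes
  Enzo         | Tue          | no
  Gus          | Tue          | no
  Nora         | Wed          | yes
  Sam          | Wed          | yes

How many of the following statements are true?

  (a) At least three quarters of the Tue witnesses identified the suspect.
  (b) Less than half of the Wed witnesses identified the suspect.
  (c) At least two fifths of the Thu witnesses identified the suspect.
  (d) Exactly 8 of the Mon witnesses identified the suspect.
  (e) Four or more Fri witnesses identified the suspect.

(a) Tue: |A| = 5, |A ∩ B| = 3; needs |A ∩ B| / |A| ≥ 3/4 — false.
(b) Wed: |A| = 9, |A ∩ B| = 5; needs |A ∩ B| < |A ∖ B| — false.
(c) Thu: |A| = 9, |A ∩ B| = 3; needs |A ∩ B| / |A| ≥ 2/5 — false.
(d) Mon: |A| = 9, |A ∩ B| = 9; needs |A ∩ B| = 8 — false.
(e) Fri: |A| = 6, |A ∩ B| = 3; needs |A ∩ B| ≥ 4 — false.

0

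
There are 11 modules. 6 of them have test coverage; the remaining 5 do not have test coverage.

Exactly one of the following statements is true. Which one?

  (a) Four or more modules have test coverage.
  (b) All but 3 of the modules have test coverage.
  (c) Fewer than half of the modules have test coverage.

(a)

|A| = 11, |A ∩ B| = 6, |A ∖ B| = 5.
(a) requires |A ∩ B| ≥ 4: true.
(b) requires |A ∖ B| = 3: false.
(c) requires |A ∩ B| < |A ∖ B|: false.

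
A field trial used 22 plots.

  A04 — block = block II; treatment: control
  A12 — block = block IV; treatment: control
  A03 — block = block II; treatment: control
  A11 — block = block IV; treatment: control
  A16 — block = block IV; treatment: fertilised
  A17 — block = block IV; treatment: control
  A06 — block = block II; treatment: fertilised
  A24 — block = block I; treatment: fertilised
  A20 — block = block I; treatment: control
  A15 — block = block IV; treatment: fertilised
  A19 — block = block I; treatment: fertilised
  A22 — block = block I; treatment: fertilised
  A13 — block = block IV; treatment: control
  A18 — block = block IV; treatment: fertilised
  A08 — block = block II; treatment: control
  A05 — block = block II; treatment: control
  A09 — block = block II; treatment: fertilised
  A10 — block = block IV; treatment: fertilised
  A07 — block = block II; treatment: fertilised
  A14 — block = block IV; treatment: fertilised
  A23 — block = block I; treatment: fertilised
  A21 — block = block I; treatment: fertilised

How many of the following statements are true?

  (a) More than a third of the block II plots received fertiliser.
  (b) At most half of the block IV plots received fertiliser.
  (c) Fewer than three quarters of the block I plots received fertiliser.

1

(a) block II: |A| = 7, |A ∩ B| = 3; needs |A ∩ B| / |A| > 1/3 — true.
(b) block IV: |A| = 9, |A ∩ B| = 5; needs |A ∩ B| ≤ |A ∖ B| — false.
(c) block I: |A| = 6, |A ∩ B| = 5; needs |A ∩ B| / |A| < 3/4 — false.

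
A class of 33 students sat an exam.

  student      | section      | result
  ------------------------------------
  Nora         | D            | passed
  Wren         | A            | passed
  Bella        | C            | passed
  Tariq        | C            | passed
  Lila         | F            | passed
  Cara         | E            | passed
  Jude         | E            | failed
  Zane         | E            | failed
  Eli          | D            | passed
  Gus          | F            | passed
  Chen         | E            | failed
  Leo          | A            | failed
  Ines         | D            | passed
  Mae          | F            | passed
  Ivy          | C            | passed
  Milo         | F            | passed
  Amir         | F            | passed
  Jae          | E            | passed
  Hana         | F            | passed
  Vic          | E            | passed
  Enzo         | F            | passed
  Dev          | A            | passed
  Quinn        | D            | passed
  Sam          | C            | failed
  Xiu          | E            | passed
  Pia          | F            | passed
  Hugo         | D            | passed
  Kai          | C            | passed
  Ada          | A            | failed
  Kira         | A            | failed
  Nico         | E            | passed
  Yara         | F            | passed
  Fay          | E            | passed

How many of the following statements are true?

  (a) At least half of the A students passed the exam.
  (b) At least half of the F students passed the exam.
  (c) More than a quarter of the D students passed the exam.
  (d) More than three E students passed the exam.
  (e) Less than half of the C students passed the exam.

3

(a) A: |A| = 5, |A ∩ B| = 2; needs |A ∩ B| ≥ |A ∖ B| — false.
(b) F: |A| = 9, |A ∩ B| = 9; needs |A ∩ B| ≥ |A ∖ B| — true.
(c) D: |A| = 5, |A ∩ B| = 5; needs |A ∩ B| / |A| > 1/4 — true.
(d) E: |A| = 9, |A ∩ B| = 6; needs |A ∩ B| > 3 — true.
(e) C: |A| = 5, |A ∩ B| = 4; needs |A ∩ B| < |A ∖ B| — false.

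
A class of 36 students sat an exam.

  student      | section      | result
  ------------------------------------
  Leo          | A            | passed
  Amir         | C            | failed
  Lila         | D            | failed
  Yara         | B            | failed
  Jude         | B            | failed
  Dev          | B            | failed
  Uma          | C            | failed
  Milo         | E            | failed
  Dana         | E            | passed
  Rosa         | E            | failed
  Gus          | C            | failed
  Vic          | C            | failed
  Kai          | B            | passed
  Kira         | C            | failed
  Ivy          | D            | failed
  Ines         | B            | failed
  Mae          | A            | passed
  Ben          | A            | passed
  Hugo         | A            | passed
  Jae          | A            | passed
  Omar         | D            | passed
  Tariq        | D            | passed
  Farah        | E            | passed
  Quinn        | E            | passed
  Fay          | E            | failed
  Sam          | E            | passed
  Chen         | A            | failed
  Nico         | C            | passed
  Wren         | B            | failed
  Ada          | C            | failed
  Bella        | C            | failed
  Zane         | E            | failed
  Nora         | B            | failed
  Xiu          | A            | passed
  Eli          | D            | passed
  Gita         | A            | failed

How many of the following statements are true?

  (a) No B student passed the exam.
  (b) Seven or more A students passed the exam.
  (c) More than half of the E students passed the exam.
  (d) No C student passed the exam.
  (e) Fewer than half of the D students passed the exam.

(a) B: |A| = 7, |A ∩ B| = 1; needs A ∩ B = ∅ (|A ∩ B| = 0) — false.
(b) A: |A| = 8, |A ∩ B| = 6; needs |A ∩ B| ≥ 7 — false.
(c) E: |A| = 8, |A ∩ B| = 4; needs |A ∩ B| > |A ∖ B| — false.
(d) C: |A| = 8, |A ∩ B| = 1; needs A ∩ B = ∅ (|A ∩ B| = 0) — false.
(e) D: |A| = 5, |A ∩ B| = 3; needs |A ∩ B| < |A ∖ B| — false.

0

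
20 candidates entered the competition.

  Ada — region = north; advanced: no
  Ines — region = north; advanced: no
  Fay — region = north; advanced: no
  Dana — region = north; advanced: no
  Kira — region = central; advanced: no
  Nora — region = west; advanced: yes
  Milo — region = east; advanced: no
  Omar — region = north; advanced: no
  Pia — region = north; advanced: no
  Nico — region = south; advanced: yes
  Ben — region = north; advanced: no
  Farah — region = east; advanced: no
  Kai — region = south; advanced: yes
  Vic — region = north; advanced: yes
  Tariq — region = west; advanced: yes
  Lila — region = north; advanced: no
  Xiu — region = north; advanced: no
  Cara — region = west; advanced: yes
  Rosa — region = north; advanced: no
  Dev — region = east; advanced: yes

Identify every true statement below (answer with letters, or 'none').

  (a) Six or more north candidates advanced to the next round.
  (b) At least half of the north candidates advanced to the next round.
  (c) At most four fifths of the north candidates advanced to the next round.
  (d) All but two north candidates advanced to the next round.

|A| = 11, |A ∩ B| = 1, |A ∖ B| = 10.
(a) |A ∩ B| ≥ 6: fails.
(b) |A ∩ B| ≥ |A ∖ B|: fails.
(c) |A ∩ B| / |A| ≤ 4/5: holds.
(d) |A ∖ B| = 2: fails.

(c)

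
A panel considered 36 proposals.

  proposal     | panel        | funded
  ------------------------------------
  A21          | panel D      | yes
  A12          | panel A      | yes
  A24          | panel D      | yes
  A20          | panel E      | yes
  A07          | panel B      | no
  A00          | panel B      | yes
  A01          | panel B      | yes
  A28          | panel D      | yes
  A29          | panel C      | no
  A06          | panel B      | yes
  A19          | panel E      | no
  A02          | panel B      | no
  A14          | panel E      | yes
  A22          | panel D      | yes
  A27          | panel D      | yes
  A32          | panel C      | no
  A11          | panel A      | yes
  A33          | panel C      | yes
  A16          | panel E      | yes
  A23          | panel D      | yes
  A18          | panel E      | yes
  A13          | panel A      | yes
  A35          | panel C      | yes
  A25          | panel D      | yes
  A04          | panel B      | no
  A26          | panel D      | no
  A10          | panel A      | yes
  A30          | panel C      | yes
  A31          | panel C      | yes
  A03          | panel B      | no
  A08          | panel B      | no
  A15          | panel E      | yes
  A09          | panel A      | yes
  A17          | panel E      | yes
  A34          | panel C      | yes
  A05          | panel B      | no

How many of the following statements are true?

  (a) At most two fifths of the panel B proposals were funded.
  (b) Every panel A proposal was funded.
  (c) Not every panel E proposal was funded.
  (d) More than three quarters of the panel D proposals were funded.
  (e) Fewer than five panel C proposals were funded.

(a) panel B: |A| = 9, |A ∩ B| = 3; needs |A ∩ B| / |A| ≤ 2/5 — true.
(b) panel A: |A| = 5, |A ∩ B| = 5; needs A ⊆ B, i.e. every element of A is in B (|A ∖ B| = 0) — true.
(c) panel E: |A| = 7, |A ∩ B| = 6; needs A ⊄ B (|A ∖ B| ≥ 1) — true.
(d) panel D: |A| = 8, |A ∩ B| = 7; needs |A ∩ B| / |A| > 3/4 — true.
(e) panel C: |A| = 7, |A ∩ B| = 5; needs |A ∩ B| < 5 — false.

4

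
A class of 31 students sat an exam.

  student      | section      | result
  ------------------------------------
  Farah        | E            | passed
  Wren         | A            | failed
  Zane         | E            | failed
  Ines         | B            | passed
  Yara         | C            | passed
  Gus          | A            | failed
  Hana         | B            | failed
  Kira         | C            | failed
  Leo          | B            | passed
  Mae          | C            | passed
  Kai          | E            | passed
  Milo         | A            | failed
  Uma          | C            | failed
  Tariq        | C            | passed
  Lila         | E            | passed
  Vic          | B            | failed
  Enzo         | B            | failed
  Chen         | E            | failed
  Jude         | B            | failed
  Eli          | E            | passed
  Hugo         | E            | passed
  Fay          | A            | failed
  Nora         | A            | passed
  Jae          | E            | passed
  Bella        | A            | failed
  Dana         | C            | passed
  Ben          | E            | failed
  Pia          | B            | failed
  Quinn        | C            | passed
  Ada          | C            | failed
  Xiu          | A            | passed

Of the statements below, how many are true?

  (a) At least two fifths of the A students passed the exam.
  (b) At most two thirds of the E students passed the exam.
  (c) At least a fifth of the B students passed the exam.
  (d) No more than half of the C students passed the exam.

2

(a) A: |A| = 7, |A ∩ B| = 2; needs |A ∩ B| / |A| ≥ 2/5 — false.
(b) E: |A| = 9, |A ∩ B| = 6; needs |A ∩ B| / |A| ≤ 2/3 — true.
(c) B: |A| = 7, |A ∩ B| = 2; needs |A ∩ B| / |A| ≥ 1/5 — true.
(d) C: |A| = 8, |A ∩ B| = 5; needs |A ∩ B| ≤ |A ∖ B| — false.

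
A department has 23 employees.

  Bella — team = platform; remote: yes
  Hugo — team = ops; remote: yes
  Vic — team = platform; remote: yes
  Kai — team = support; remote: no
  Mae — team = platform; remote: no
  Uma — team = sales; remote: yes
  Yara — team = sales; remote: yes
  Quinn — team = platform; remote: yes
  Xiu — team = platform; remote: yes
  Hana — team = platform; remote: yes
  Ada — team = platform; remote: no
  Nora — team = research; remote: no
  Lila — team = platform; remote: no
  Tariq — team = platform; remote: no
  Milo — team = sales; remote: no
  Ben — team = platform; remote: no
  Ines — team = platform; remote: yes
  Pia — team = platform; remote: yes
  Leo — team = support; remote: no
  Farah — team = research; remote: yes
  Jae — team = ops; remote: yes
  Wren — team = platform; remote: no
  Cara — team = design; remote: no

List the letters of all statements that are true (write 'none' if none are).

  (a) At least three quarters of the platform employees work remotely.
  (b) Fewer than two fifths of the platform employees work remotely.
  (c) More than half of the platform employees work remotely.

|A| = 13, |A ∩ B| = 7, |A ∖ B| = 6.
(a) |A ∩ B| / |A| ≥ 3/4: fails.
(b) |A ∩ B| / |A| < 2/5: fails.
(c) |A ∩ B| > |A ∖ B|: holds.

(c)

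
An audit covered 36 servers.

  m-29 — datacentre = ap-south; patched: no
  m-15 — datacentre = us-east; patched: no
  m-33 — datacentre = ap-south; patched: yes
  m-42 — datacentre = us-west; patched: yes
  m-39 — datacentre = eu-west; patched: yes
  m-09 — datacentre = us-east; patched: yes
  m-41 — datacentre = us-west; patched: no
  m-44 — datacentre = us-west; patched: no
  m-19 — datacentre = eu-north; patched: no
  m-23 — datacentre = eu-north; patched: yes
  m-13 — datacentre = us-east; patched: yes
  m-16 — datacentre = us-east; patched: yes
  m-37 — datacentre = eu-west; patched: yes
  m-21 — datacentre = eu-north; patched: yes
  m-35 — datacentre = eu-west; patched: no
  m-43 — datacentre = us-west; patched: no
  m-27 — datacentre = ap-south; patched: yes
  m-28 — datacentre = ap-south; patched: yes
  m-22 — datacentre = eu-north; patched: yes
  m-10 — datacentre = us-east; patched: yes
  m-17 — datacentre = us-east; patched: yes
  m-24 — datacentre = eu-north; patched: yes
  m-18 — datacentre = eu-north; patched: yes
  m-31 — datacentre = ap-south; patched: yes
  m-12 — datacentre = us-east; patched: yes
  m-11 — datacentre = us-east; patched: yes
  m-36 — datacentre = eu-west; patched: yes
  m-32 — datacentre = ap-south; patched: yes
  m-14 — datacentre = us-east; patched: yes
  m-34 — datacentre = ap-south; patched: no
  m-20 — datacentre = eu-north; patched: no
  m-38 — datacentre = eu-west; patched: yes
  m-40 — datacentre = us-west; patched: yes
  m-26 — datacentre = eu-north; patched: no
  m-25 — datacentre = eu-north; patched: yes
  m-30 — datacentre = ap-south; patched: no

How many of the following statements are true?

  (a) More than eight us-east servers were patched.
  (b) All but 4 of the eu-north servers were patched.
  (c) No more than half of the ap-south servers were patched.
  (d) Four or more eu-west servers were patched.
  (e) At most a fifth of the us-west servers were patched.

(a) us-east: |A| = 9, |A ∩ B| = 8; needs |A ∩ B| > 8 — false.
(b) eu-north: |A| = 9, |A ∩ B| = 6; needs |A ∖ B| = 4 — false.
(c) ap-south: |A| = 8, |A ∩ B| = 5; needs |A ∩ B| ≤ |A ∖ B| — false.
(d) eu-west: |A| = 5, |A ∩ B| = 4; needs |A ∩ B| ≥ 4 — true.
(e) us-west: |A| = 5, |A ∩ B| = 2; needs |A ∩ B| / |A| ≤ 1/5 — false.

1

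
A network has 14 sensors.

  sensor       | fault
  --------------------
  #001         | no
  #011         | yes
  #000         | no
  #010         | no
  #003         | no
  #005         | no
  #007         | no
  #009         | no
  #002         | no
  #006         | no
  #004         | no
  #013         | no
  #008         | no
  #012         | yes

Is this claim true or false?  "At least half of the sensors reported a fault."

The determiner here denotes the relation: |A ∩ B| ≥ |A ∖ B|.
A (the restrictor) = {#001, #011, #000, #010, #003, #005, #007, #009, #002, #006, #004, #013, #008, #012}, |A| = 14.
A ∩ B = {#011, #012}, so |A ∩ B| = 2.
A ∖ B = {#001, #000, #010, #003, #005, #007, #009, #002, #006, #004, #013, #008}, so |A ∖ B| = 12.
2 < 12, so the statement is false.

False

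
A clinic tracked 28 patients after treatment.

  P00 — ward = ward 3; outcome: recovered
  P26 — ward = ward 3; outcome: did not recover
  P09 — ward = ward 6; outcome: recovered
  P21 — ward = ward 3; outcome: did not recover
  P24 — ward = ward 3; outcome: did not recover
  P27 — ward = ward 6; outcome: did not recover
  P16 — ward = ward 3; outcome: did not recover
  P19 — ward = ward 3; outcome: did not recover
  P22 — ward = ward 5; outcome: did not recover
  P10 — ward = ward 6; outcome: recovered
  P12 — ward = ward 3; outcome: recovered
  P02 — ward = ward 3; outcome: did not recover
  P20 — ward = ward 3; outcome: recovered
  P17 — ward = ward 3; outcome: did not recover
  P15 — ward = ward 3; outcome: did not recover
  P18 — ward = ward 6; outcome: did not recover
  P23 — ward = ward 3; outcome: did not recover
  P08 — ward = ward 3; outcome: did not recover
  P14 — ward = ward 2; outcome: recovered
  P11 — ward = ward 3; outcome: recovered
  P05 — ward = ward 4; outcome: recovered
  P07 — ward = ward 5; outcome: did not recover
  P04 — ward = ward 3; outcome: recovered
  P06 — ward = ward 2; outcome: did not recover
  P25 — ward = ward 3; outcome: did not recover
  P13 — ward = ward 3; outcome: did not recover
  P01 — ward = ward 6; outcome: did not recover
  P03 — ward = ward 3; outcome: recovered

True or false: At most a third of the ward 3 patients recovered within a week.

True

The determiner here denotes the relation: |A ∩ B| / |A| ≤ 1/3.
|A| = 18, |A ∩ B| = 6, |A ∖ B| = 12.
|A ∩ B|/|A| = 6/18, so the statement is true.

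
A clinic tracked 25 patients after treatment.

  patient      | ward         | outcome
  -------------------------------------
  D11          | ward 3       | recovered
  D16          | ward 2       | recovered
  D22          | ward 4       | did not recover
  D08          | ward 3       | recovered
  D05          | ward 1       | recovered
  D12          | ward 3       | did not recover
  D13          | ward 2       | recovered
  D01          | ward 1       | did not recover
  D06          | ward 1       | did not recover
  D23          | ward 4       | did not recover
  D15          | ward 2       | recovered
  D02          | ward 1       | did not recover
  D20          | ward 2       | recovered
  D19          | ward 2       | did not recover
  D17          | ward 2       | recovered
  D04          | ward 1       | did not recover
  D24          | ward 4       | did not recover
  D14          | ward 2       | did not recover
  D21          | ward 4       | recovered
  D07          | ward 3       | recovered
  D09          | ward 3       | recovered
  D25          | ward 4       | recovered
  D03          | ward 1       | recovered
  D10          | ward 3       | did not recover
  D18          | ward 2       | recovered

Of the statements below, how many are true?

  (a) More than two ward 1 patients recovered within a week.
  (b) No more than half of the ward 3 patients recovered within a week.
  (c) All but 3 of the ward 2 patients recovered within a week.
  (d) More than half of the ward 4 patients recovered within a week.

0

(a) ward 1: |A| = 6, |A ∩ B| = 2; needs |A ∩ B| > 2 — false.
(b) ward 3: |A| = 6, |A ∩ B| = 4; needs |A ∩ B| ≤ |A ∖ B| — false.
(c) ward 2: |A| = 8, |A ∩ B| = 6; needs |A ∖ B| = 3 — false.
(d) ward 4: |A| = 5, |A ∩ B| = 2; needs |A ∩ B| > |A ∖ B| — false.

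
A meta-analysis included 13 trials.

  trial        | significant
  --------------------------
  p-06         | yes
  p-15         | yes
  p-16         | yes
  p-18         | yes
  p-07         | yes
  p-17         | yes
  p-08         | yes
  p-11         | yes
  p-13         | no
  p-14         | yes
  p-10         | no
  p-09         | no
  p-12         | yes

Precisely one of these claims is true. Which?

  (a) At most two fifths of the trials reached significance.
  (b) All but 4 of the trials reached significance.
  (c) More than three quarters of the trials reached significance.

|A| = 13, |A ∩ B| = 10, |A ∖ B| = 3.
(a) requires |A ∩ B| / |A| ≤ 2/5: false.
(b) requires |A ∖ B| = 4: false.
(c) requires |A ∩ B| / |A| > 3/4: true.

(c)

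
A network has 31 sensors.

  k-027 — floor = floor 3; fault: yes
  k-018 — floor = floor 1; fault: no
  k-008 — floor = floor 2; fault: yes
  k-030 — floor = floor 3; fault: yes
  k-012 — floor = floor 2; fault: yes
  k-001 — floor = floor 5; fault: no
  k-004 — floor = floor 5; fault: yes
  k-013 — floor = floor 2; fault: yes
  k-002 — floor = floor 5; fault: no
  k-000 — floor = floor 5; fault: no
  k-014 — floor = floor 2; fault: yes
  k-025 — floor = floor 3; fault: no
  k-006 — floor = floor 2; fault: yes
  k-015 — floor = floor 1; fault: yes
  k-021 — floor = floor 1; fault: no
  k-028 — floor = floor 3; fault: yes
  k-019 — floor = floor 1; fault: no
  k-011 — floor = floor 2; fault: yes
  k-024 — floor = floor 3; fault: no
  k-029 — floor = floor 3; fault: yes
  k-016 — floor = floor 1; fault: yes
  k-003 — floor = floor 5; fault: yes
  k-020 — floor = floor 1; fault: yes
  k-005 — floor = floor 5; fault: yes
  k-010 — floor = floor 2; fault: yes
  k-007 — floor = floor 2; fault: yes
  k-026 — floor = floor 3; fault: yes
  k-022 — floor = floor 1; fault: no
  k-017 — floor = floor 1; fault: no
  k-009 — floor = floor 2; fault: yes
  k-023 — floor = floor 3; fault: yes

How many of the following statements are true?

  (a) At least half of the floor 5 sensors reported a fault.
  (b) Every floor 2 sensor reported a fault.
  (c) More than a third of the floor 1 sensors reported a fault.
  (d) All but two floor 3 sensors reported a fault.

4

(a) floor 5: |A| = 6, |A ∩ B| = 3; needs |A ∩ B| ≥ |A ∖ B| — true.
(b) floor 2: |A| = 9, |A ∩ B| = 9; needs A ⊆ B, i.e. every element of A is in B (|A ∖ B| = 0) — true.
(c) floor 1: |A| = 8, |A ∩ B| = 3; needs |A ∩ B| / |A| > 1/3 — true.
(d) floor 3: |A| = 8, |A ∩ B| = 6; needs |A ∖ B| = 2 — true.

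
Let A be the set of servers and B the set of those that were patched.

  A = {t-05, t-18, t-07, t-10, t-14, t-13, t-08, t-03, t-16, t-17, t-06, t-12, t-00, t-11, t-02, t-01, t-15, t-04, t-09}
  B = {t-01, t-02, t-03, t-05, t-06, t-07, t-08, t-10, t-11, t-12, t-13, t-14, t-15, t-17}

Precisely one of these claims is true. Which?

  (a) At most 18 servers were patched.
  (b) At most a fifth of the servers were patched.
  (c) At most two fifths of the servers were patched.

|A| = 19, |A ∩ B| = 14, |A ∖ B| = 5.
(a) requires |A ∩ B| ≤ 18: true.
(b) requires |A ∩ B| / |A| ≤ 1/5: false.
(c) requires |A ∩ B| / |A| ≤ 2/5: false.

(a)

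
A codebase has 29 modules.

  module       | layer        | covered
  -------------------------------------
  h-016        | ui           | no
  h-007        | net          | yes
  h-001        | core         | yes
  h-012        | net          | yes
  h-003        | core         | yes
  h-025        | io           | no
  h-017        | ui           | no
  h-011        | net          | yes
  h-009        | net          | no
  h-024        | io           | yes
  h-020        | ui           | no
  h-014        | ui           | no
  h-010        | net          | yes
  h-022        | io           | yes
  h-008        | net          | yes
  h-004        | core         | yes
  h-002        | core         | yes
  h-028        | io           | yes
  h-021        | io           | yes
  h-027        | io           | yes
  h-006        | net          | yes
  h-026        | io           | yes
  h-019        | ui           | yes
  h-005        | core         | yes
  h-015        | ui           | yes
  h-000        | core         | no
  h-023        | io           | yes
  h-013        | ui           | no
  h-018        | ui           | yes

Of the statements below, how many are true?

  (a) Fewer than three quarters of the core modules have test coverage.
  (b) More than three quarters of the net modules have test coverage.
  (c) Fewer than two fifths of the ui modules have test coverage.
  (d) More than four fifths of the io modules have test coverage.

(a) core: |A| = 6, |A ∩ B| = 5; needs |A ∩ B| / |A| < 3/4 — false.
(b) net: |A| = 7, |A ∩ B| = 6; needs |A ∩ B| / |A| > 3/4 — true.
(c) ui: |A| = 8, |A ∩ B| = 3; needs |A ∩ B| / |A| < 2/5 — true.
(d) io: |A| = 8, |A ∩ B| = 7; needs |A ∩ B| / |A| > 4/5 — true.

3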